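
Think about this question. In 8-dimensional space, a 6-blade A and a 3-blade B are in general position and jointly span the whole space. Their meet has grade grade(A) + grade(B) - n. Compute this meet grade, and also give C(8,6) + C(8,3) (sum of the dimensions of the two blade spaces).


Meet grade = grade(A) + grade(B) - n
= 6 + 3 - 8 = 1
C(8,6) = 28
C(8,3) = 56
dim_A + dim_B = 28 + 56 = 84


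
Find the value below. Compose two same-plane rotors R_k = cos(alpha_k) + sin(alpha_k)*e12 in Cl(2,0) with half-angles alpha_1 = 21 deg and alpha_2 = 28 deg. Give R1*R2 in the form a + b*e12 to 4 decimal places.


Same-plane rotors commute and their half-angles add:
R1*R2 = cos(a1 + a2) + sin(a1 + a2)*e12.
a1 + a2 = 21 + 28 = 49 deg
cos(49 deg) = 0.6561
sin(49 deg) = 0.7547
R1*R2 = 0.6561 + 0.7547*e12


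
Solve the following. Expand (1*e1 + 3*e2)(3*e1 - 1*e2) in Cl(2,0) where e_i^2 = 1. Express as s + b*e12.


Expand: (1*e1 + 3*e2)(3*e1 - 1*e2)
= 1*3*e1e1 + 1*(-1)*e1e2 + 3*3*e2e1 + 3*(-1)*e2e2
Using e1^2 = e2^2 = 1, e2e1 = -e1e2:
Scalar part s = 1*3 + 3*(-1) = 3 + (-3) = 0
Bivector part b = 1*(-1) - 3*3 = -1 - 9 = -10
uv = 0 - 10*e12


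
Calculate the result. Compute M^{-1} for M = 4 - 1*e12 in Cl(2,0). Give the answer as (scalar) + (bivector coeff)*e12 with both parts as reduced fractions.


M = 4 - 1*e12, where e12^2 = -1.
Since M commutes with its reverse ~M = a - b*e12, M * ~M = a^2 - b^2*e12^2 = a^2 + b^2.
So M^{-1} = ~M / (a^2 + b^2) = (a - b*e12)/(a^2 + b^2).
a^2 + b^2 = 16 + 1 = 17
Scalar part = 4/17 = 4/17
Bivector coeff = 1/17 = 1/17
M^{-1} = 4/17 + 1/17*e12


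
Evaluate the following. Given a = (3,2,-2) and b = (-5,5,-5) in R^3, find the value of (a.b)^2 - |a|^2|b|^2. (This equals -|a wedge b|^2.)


a . b = 3*(-5) + 2*5 + (-2)*(-5)
= -15 + 10 + 10 = 5
|a|^2 = 3^2 + 2^2 + (-2)^2 = 17
|b|^2 = (-5)^2 + 5^2 + (-5)^2 = 75
(a.b)^2 = 5^2 = 25
|a|^2 * |b|^2 = 17 * 75 = 1275
Result = 25 - 1275 = -1250


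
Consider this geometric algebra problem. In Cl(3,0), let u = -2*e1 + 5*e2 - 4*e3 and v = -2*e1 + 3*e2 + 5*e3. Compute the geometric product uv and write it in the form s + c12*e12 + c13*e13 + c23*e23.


In Cl(3,0): e_i^2 = 1, e_ie_j = -e_je_i for i != j.
Scalar part = u . v = (-2)*(-2) + 5*3 + (-4)*5
= 4 + 15 + (-20) = -1
e12 coeff = (-2)*3 - 5*(-2) = -6 - (-10) = 4
e13 coeff = (-2)*5 - (-4)*(-2) = -10 - 8 = -18
e23 coeff = 5*5 - (-4)*3 = 25 - (-12) = 37
uv = -1 + 4*e12 - 18*e13 + 37*e23


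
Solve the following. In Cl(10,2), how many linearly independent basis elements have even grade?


Even subalgebra dimension = 2^(n-1)
n = 10 + 2 = 12
2^(12 - 1) = 2^11 = 2048
Verification: sum of C(12,k) for even k = 1 + 66 + 495 + 924 + 495 + 66 + 1 = 2048
Result = 2048


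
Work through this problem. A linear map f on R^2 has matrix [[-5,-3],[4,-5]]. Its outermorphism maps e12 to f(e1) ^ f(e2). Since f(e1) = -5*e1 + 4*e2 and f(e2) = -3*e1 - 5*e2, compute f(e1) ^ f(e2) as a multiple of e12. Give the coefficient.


The outermorphism of a linear map f sends e1^e2 to f(e1)^f(e2).
f(e1) = -5*e1 + 4*e2
f(e2) = -3*e1 - 5*e2
f(e1) ^ f(e2) = (-5*e1 + 4*e2) ^ (-3*e1 - 5*e2)
= (-5)*(-5)*e12 + 4*(-3)*e21
= (25 - (-12))*e12
= 37*e12
Coefficient = 37


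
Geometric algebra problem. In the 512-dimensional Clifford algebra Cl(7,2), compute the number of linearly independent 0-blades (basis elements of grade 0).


Number of grade-k basis blades in Cl(p,q) with n = p + q is C(n, k).
n = 7 + 2 = 9
C(9, 0) = 9! / (0! * 9!)
= 362880 / (1 * 362880)
= 1


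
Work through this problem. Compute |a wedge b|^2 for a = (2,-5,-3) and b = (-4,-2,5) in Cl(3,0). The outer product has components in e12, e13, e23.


a wedge b = (a1*b2 - a2*b1)*e12 + (a1*b3 - a3*b1)*e13 + (a2*b3 - a3*b2)*e23
e12 coeff: 2*(-2) - (-5)*(-4) = -4 - 20 = -24
e13 coeff: 2*5 - (-3)*(-4) = 10 - 12 = -2
e23 coeff: (-5)*5 - (-3)*(-2) = -25 - 6 = -31
|a wedge b|^2 = (-24)^2 + (-2)^2 + (-31)^2
= 576 + 4 + 961
= 1541


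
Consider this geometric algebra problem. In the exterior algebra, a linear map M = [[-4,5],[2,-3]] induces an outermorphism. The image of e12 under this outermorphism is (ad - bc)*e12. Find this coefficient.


The outermorphism of a linear map f sends e1^e2 to f(e1)^f(e2).
f(e1) = -4*e1 + 2*e2
f(e2) = 5*e1 - 3*e2
f(e1) ^ f(e2) = (-4*e1 + 2*e2) ^ (5*e1 - 3*e2)
= (-4)*(-3)*e12 + 2*5*e21
= (12 - 10)*e12
= 2*e12
Coefficient = 2


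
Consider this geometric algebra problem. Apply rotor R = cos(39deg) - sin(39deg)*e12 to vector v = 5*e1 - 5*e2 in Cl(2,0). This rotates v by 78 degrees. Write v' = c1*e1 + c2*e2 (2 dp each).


Rotor R = cos(39deg) - sin(39deg)*e12
Rotation angle theta = 2 * 39 = 78 degrees
v' = R*v*~R rotates v by theta.
cos(78deg) = 0.2079, sin(78deg) = 0.9781
v'_1 = 5*cos(78deg) - (-5)*sin(78deg)
= 5*0.2079 - (-5)*0.9781
= 5.93
v'_2 = 5*sin(78deg) + (-5)*cos(78deg)
= 5*0.9781 + (-5)*0.2079
= 3.85
v' = 5.93*e1 + 3.85*e2


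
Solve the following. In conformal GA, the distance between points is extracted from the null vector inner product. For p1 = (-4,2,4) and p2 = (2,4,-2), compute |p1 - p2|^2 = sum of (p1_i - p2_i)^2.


p1 - p2 = (-6, -2, 6)
|p1 - p2|^2 = (-6)^2 + (-2)^2 + 6^2
= 36 + 4 + 36
= 76


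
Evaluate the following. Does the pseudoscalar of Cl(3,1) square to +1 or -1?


The pseudoscalar I = e1...e_n (product of all n generators) of Cl(p,q) satisfies I^2 = (-1)^(q + n(n-1)/2).
p = 3, q = 1, n = p + q = 4
n(n-1)/2 = 4 * 3 / 2 = 6
Exponent = q + n(n-1)/2 = 1 + 6 = 7
I^2 = (-1)^7 = -1


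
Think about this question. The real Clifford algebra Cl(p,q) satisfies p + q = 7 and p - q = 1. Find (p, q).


We need p + q = 7 and p - q = 1.
Adding: 2p = 7 + 1 = 8, so p = 4.
Then q = 7 - 4 = 3.
(p, q) = (4, 3)


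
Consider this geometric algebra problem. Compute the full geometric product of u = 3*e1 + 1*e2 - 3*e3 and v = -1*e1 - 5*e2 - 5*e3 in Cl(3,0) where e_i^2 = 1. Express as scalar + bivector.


In Cl(3,0): e_i^2 = 1, e_ie_j = -e_je_i for i != j.
Scalar part = u . v = 3*(-1) + 1*(-5) + (-3)*(-5)
= -3 + (-5) + 15 = 7
e12 coeff = 3*(-5) - 1*(-1) = -15 - (-1) = -14
e13 coeff = 3*(-5) - (-3)*(-1) = -15 - 3 = -18
e23 coeff = 1*(-5) - (-3)*(-5) = -5 - 15 = -20
uv = 7 - 14*e12 - 18*e13 - 20*e23


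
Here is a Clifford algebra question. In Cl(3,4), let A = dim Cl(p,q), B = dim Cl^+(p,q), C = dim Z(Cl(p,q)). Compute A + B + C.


n = 3 + 4 = 7
Total dim = 2^7 = 128
Even subalgebra dim = 2^6 = 64
n is odd, so center dim = 2
Sum = 128 + 64 + 2 = 194


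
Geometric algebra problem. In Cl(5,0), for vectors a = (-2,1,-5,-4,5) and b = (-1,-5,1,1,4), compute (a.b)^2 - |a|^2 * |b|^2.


a . b = (-2)*(-1) + 1*(-5) + (-5)*1 + (-4)*1 + 5*4
= 2 + (-5) + (-5) + (-4) + 20 = 8
|a|^2 = (-2)^2 + 1^2 + (-5)^2 + (-4)^2 + 5^2 = 71
|b|^2 = (-1)^2 + (-5)^2 + 1^2 + 1^2 + 4^2 = 44
(a.b)^2 = 8^2 = 64
|a|^2 * |b|^2 = 71 * 44 = 3124
Result = 64 - 3124 = -3060


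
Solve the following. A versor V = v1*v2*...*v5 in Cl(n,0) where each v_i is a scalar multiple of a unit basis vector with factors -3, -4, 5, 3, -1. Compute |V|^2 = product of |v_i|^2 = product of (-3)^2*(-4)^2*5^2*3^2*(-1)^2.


Each vector v_i has |v_i|^2 = s_i^2
Squared scales: (-3)^2 = 9, (-4)^2 = 16, 5^2 = 25, 3^2 = 9, (-1)^2 = 1
|V|^2 = 9 * 16 * 25 * 9 * 1
= 32400


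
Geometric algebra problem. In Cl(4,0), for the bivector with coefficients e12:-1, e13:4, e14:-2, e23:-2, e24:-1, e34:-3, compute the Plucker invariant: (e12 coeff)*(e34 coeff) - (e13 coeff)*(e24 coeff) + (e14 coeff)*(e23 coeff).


Plucker relation: af - be + cd
a*f = (-1)*(-3) = 3
b*e = 4*(-1) = -4
c*d = (-2)*(-2) = 4
af - be + cd = 3 - (-4) + 4
= 11


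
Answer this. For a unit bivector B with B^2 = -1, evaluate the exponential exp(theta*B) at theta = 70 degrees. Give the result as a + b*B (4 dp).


For a unit bivector B with B^2 = -1, the exponential series gives
e^(theta*B) = cos(theta) + sin(theta)*B (the GA analogue of Euler's formula).
theta = 70 degrees = 1.22173 rad
cos(70 deg) = 0.3420
sin(70 deg) = 0.9397
exp(theta*B) = 0.3420 + 0.9397*B


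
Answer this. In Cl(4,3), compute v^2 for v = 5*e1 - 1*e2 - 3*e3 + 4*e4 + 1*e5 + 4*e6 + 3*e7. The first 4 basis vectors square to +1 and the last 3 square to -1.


v^2 = sum of c_i^2 * e_i^2
Positive signature terms (e_i^2 = +1): 5^2 + (-1)^2 + (-3)^2 + 4^2 = 51
Negative signature terms (e_j^2 = -1): 1^2 + 4^2 + 3^2 = 26
v^2 = 51 - 26 = 25


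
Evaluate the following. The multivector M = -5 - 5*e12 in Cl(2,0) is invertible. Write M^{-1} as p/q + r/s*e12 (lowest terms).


M = -5 - 5*e12, where e12^2 = -1.
Since M commutes with its reverse ~M = a - b*e12, M * ~M = a^2 - b^2*e12^2 = a^2 + b^2.
So M^{-1} = ~M / (a^2 + b^2) = (a - b*e12)/(a^2 + b^2).
a^2 + b^2 = 25 + 25 = 50
Scalar part = -5/50 = -1/10
Bivector coeff = 5/50 = 1/10
M^{-1} = -1/10 + 1/10*e12


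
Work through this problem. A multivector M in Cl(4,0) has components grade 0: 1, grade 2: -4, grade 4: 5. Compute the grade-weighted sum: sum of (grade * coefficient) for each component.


Grade-weighted sum = sum of grade_k * coefficient_k
0*1 = 0
2*(-4) = -8
4*5 = 20
Total = 0 + (-8) + 20 = 12


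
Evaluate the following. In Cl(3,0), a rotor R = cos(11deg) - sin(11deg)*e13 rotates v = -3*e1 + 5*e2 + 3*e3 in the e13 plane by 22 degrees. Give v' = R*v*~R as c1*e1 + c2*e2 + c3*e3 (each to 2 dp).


Rotor R = cos(11deg) - sin(11deg)*e13
Rotation angle theta = 2 * 11 = 22 degrees in the e13 plane (e1 -> e3).
The component perpendicular to the plane (e2) is invariant: v'_2 = v2 = 5.00
cos(22deg) = 0.9272, sin(22deg) = 0.3746
v'_1 = v1*cos(theta) - v3*sin(theta) = -3*0.9272 - 3*0.3746 = -3.91
v'_3 = v1*sin(theta) + v3*cos(theta) = -3*0.3746 + 3*0.9272 = 1.66
v' = -3.91*e1 + 5.00*e2 + 1.66*e3


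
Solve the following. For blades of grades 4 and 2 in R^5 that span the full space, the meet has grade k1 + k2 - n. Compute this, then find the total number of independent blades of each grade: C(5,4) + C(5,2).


Meet grade = grade(A) + grade(B) - n
= 4 + 2 - 5 = 1
C(5,4) = 5
C(5,2) = 10
dim_A + dim_B = 5 + 10 = 15


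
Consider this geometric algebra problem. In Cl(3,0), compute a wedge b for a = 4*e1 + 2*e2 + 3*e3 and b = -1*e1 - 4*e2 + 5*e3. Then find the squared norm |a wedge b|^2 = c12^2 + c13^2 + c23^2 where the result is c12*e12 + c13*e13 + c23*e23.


a wedge b = (a1*b2 - a2*b1)*e12 + (a1*b3 - a3*b1)*e13 + (a2*b3 - a3*b2)*e23
e12 coeff: 4*(-4) - 2*(-1) = -16 - (-2) = -14
e13 coeff: 4*5 - 3*(-1) = 20 - (-3) = 23
e23 coeff: 2*5 - 3*(-4) = 10 - (-12) = 22
|a wedge b|^2 = (-14)^2 + 23^2 + 22^2
= 196 + 529 + 484
= 1209


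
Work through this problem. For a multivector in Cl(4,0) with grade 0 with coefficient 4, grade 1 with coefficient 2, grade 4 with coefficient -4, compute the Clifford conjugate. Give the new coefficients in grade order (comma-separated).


Clifford conjugate sign for grade k: (-1)^(k(k+1)/2)
Grade 0: (-1)^(0*1/2) = (-1)^0 = 1, coeff 4 -> 4
Grade 1: (-1)^(1*2/2) = (-1)^1 = -1, coeff 2 -> -2
Grade 4: (-1)^(4*5/2) = (-1)^10 = 1, coeff -4 -> -4
Conjugated coefficients: 4, -2, -4


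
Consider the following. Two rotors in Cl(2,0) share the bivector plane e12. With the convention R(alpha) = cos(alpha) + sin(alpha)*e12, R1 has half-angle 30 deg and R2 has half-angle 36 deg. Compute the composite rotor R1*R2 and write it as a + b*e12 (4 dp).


Same-plane rotors commute and their half-angles add:
R1*R2 = cos(a1 + a2) + sin(a1 + a2)*e12.
a1 + a2 = 30 + 36 = 66 deg
cos(66 deg) = 0.4067
sin(66 deg) = 0.9135
R1*R2 = 0.4067 + 0.9135*e12


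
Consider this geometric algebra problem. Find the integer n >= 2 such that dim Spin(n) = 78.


dim Spin(n) = dim so(n) = n(n-1)/2.
Solve n(n-1)/2 = 78, i.e. n^2 - n - 156 = 0.
Discriminant = 1 + 8*78 = 625
n = (1 + sqrt(625))/2 = (1 + 25)/2 = 13


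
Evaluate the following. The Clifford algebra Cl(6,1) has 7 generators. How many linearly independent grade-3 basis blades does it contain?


Number of grade-k basis blades in Cl(p,q) with n = p + q is C(n, k).
n = 6 + 1 = 7
C(7, 3) = 7! / (3! * 4!)
= 5040 / (6 * 24)
= 35


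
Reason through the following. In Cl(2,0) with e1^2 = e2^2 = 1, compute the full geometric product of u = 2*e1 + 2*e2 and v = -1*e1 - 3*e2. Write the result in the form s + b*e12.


Expand: (2*e1 + 2*e2)(-1*e1 - 3*e2)
= 2*(-1)*e1e1 + 2*(-3)*e1e2 + 2*(-1)*e2e1 + 2*(-3)*e2e2
Using e1^2 = e2^2 = 1, e2e1 = -e1e2:
Scalar part s = 2*(-1) + 2*(-3) = -2 + (-6) = -8
Bivector part b = 2*(-3) - 2*(-1) = -6 - (-2) = -4
uv = -8 - 4*e12


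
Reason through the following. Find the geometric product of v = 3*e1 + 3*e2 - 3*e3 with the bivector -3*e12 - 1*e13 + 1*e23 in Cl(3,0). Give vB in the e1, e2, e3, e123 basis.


vB has grade-1 (vector) and grade-3 (trivector) parts: vB = (v _| B) + (v ^ B).
Vector part <vB>_1:
  e1: -v2*b12 - v3*b13 = -(3)*(-3) - (-3)*(-1) = 6
  e2: v1*b12 - v3*b23 = (3)*(-3) - (-3)*(1) = -6
  e3: v1*b13 + v2*b23 = (3)*(-1) + (3)*(1) = 0
Trivector part <vB>_3:
  e123: v1*b23 - v2*b13 + v3*b12 = (3)*(1) - (3)*(-1) + (-3)*(-3) = 15
vB = 6*e1 - 6*e2 + 0*e3 + 15*e123


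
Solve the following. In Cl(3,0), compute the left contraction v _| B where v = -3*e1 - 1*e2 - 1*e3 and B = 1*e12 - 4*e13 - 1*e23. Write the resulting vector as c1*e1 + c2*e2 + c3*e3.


Left contraction v _| B = <vB>_1 (grade-1 part of the geometric product vB).
Using e1_|e12 = e2, e2_|e12 = -e1, e1_|e13 = e3, e3_|e13 = -e1, e2_|e23 = e3, e3_|e23 = -e2:
e1 coeff: -v2*b12 - v3*b13 = -(-1)*(1) - (-1)*(-4) = -3
e2 coeff: v1*b12 - v3*b23 = (-3)*(1) - (-1)*(-1) = -4
e3 coeff: v1*b13 + v2*b23 = (-3)*(-4) + (-1)*(-1) = 13
v _| B = -3*e1 - 4*e2 + 13*e3


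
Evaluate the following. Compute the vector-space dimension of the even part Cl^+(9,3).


Even subalgebra dimension = 2^(n-1)
n = 9 + 3 = 12
2^(12 - 1) = 2^11 = 2048
Verification: sum of C(12,k) for even k = 1 + 66 + 495 + 924 + 495 + 66 + 1 = 2048
Result = 2048


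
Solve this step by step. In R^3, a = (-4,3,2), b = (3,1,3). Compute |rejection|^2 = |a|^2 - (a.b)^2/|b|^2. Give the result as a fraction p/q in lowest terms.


|a|^2 = (-4)^2 + 3^2 + 2^2 = 29
|b|^2 = 3^2 + 1^2 + 3^2 = 19
a . b = (-4)*3 + 3*1 + 2*3 = -3
(a.b)^2 = (-3)^2 = 9
|rej|^2 = 29 - 9/19
= (551 - 9)/19
= 542/19
In lowest terms: 542/19


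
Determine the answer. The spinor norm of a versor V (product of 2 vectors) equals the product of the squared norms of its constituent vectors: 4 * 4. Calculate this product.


Spinor norm N(V) = |v1|^2 * |v2|^2 * ... * |v2|^2
= 4 * 4
Running product: 4, 16
N(V) = 16


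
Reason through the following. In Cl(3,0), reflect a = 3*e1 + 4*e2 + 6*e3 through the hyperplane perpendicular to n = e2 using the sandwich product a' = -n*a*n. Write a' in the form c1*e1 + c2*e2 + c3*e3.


Reflection formula: a' = -n*a*n, with n = e2 (unit vector, n^2 = 1).
For reflection through hyperplane perp to e2:
The component along e2 flips sign, others stay.
a = (3, 4, 6)
a' = (3, -4, 6)
a' = 3*e1 - 4*e2 + 6*e3


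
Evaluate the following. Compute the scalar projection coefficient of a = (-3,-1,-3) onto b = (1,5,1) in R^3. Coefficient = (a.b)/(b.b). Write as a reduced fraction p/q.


Projection coefficient = (a . b) / (b . b)
a . b = (-3)*1 + (-1)*5 + (-3)*1
= -3 + (-5) + (-3) = -11
b . b = 1^2 + 5^2 + 1^2
= 1 + 25 + 1 = 27
Coefficient = -11/27
In lowest terms: -11/27


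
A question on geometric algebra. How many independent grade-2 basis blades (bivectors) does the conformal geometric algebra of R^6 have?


The conformal model of R^6 uses Cl(7,1) with m = 6 + 2 = 8 generators.
Number of grade-2 blades = C(m, 2) = C(8, 2)
= 8*7/2 = 28


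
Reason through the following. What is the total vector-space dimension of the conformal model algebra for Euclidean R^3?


The conformal model of R^3 uses Cl(4,1): the 3 Euclidean generators plus two extra orthogonal generators e+ (e+^2 = +1) and e- (e-^2 = -1), from which the null vectors e0, einf are built.
Number of generators m = 3 + 2 = 5.
dim Cl(p,q) = 2^m = 2^5 = 32


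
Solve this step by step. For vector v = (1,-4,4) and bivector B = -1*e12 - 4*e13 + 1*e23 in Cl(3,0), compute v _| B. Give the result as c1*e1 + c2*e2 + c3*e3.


Left contraction v _| B = <vB>_1 (grade-1 part of the geometric product vB).
Using e1_|e12 = e2, e2_|e12 = -e1, e1_|e13 = e3, e3_|e13 = -e1, e2_|e23 = e3, e3_|e23 = -e2:
e1 coeff: -v2*b12 - v3*b13 = -(-4)*(-1) - (4)*(-4) = 12
e2 coeff: v1*b12 - v3*b23 = (1)*(-1) - (4)*(1) = -5
e3 coeff: v1*b13 + v2*b23 = (1)*(-4) + (-4)*(1) = -8
v _| B = 12*e1 - 5*e2 - 8*e3


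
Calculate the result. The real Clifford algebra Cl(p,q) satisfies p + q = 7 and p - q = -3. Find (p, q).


We need p + q = 7 and p - q = -3.
Adding: 2p = 7 + (-3) = 4, so p = 2.
Then q = 7 - 2 = 5.
(p, q) = (2, 5)


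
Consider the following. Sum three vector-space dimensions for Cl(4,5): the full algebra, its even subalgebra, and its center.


n = 4 + 5 = 9
Total dim = 2^9 = 512
Even subalgebra dim = 2^8 = 256
n is odd, so center dim = 2
Sum = 512 + 256 + 2 = 770


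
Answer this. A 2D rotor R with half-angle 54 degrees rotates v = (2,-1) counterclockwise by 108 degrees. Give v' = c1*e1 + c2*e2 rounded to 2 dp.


Rotor R = cos(54deg) - sin(54deg)*e12
Rotation angle theta = 2 * 54 = 108 degrees
v' = R*v*~R rotates v by theta.
cos(108deg) = -0.3090, sin(108deg) = 0.9511
v'_1 = 2*cos(108deg) - (-1)*sin(108deg)
= 2*(-0.3090) - (-1)*0.9511
= 0.33
v'_2 = 2*sin(108deg) + (-1)*cos(108deg)
= 2*0.9511 + (-1)*(-0.3090)
= 2.21
v' = 0.33*e1 + 2.21*e2


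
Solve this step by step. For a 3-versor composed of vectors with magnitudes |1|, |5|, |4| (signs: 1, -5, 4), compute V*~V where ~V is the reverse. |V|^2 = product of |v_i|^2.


Each vector v_i has |v_i|^2 = s_i^2
Squared scales: 1^2 = 1, (-5)^2 = 25, 4^2 = 16
|V|^2 = 1 * 25 * 16
= 400


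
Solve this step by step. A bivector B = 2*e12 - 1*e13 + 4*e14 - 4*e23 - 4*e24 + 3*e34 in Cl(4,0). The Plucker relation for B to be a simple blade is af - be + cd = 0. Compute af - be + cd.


Plucker relation: af - be + cd
a*f = 2*3 = 6
b*e = (-1)*(-4) = 4
c*d = 4*(-4) = -16
af - be + cd = 6 - 4 + (-16)
= -14


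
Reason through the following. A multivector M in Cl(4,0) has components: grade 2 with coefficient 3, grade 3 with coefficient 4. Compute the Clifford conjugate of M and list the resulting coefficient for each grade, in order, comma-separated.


Clifford conjugate sign for grade k: (-1)^(k(k+1)/2)
Grade 2: (-1)^(2*3/2) = (-1)^3 = -1, coeff 3 -> -3
Grade 3: (-1)^(3*4/2) = (-1)^6 = 1, coeff 4 -> 4
Conjugated coefficients: -3, 4


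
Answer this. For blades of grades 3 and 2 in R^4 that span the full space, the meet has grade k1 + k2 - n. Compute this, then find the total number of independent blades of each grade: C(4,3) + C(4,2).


Meet grade = grade(A) + grade(B) - n
= 3 + 2 - 4 = 1
C(4,3) = 4
C(4,2) = 6
dim_A + dim_B = 4 + 6 = 10


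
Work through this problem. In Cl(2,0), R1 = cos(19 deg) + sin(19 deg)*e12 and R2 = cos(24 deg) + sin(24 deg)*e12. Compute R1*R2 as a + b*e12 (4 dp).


Same-plane rotors commute and their half-angles add:
R1*R2 = cos(a1 + a2) + sin(a1 + a2)*e12.
a1 + a2 = 19 + 24 = 43 deg
cos(43 deg) = 0.7314
sin(43 deg) = 0.6820
R1*R2 = 0.7314 + 0.6820*e12


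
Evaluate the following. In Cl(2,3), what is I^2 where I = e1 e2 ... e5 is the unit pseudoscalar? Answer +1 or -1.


The pseudoscalar I = e1...e_n (product of all n generators) of Cl(p,q) satisfies I^2 = (-1)^(q + n(n-1)/2).
p = 2, q = 3, n = p + q = 5
n(n-1)/2 = 5 * 4 / 2 = 10
Exponent = q + n(n-1)/2 = 3 + 10 = 13
I^2 = (-1)^13 = -1


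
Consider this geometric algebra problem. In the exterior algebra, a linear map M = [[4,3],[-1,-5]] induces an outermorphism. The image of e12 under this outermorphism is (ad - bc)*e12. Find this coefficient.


The outermorphism of a linear map f sends e1^e2 to f(e1)^f(e2).
f(e1) = 4*e1 - 1*e2
f(e2) = 3*e1 - 5*e2
f(e1) ^ f(e2) = (4*e1 - 1*e2) ^ (3*e1 - 5*e2)
= 4*(-5)*e12 + (-1)*3*e21
= (-20 - (-3))*e12
= -17*e12
Coefficient = -17


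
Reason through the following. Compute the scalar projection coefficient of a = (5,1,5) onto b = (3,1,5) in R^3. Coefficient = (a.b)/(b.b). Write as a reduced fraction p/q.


Projection coefficient = (a . b) / (b . b)
a . b = 5*3 + 1*1 + 5*5
= 15 + 1 + 25 = 41
b . b = 3^2 + 1^2 + 5^2
= 9 + 1 + 25 = 35
Coefficient = 41/35
In lowest terms: 41/35


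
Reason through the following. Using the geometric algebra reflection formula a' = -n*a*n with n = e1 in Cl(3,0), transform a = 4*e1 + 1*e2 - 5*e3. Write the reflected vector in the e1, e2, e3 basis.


Reflection formula: a' = -n*a*n, with n = e1 (unit vector, n^2 = 1).
For reflection through hyperplane perp to e1:
The component along e1 flips sign, others stay.
a = (4, 1, -5)
a' = (-4, 1, -5)
a' = -4*e1 + 1*e2 - 5*e3


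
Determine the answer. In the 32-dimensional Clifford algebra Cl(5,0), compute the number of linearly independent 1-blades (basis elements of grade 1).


Number of grade-k basis blades in Cl(p,q) with n = p + q is C(n, k).
n = 5 + 0 = 5
C(5, 1) = 5! / (1! * 4!)
= 120 / (1 * 24)
= 5


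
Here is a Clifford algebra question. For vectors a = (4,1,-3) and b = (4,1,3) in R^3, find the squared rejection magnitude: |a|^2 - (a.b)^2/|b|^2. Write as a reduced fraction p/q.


|a|^2 = 4^2 + 1^2 + (-3)^2 = 26
|b|^2 = 4^2 + 1^2 + 3^2 = 26
a . b = 4*4 + 1*1 + (-3)*3 = 8
(a.b)^2 = 8^2 = 64
|rej|^2 = 26 - 64/26
= (676 - 64)/26
= 612/26
In lowest terms: 306/13


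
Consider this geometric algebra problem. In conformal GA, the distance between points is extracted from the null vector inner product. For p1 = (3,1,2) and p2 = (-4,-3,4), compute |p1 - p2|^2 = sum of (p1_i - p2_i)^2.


p1 - p2 = (7, 4, -2)
|p1 - p2|^2 = 7^2 + 4^2 + (-2)^2
= 49 + 16 + 4
= 69


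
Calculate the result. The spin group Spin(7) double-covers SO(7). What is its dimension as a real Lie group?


Spin(n) double-covers SO(n); both have Lie algebra so(n) of dimension n(n-1)/2.
n = 7
n(n-1) = 7 * 6 = 42
dim Spin(7) = 42/2 = 21


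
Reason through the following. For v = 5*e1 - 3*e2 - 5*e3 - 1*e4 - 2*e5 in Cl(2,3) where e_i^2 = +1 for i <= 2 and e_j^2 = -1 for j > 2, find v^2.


v^2 = sum of c_i^2 * e_i^2
Positive signature terms (e_i^2 = +1): 5^2 + (-3)^2 = 34
Negative signature terms (e_j^2 = -1): (-5)^2 + (-1)^2 + (-2)^2 = 30
v^2 = 34 - 30 = 4


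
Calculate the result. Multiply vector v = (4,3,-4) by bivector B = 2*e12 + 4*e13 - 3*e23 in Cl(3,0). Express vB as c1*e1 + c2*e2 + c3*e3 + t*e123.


vB has grade-1 (vector) and grade-3 (trivector) parts: vB = (v _| B) + (v ^ B).
Vector part <vB>_1:
  e1: -v2*b12 - v3*b13 = -(3)*(2) - (-4)*(4) = 10
  e2: v1*b12 - v3*b23 = (4)*(2) - (-4)*(-3) = -4
  e3: v1*b13 + v2*b23 = (4)*(4) + (3)*(-3) = 7
Trivector part <vB>_3:
  e123: v1*b23 - v2*b13 + v3*b12 = (4)*(-3) - (3)*(4) + (-4)*(2) = -32
vB = 10*e1 - 4*e2 + 7*e3 - 32*e123


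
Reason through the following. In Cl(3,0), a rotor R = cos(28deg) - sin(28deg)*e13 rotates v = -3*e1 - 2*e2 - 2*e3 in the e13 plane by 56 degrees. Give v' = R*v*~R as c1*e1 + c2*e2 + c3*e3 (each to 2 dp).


Rotor R = cos(28deg) - sin(28deg)*e13
Rotation angle theta = 2 * 28 = 56 degrees in the e13 plane (e1 -> e3).
The component perpendicular to the plane (e2) is invariant: v'_2 = v2 = -2.00
cos(56deg) = 0.5592, sin(56deg) = 0.8290
v'_1 = v1*cos(theta) - v3*sin(theta) = -3*0.5592 - (-2)*0.8290 = -0.02
v'_3 = v1*sin(theta) + v3*cos(theta) = -3*0.8290 + (-2)*0.5592 = -3.61
v' = -0.02*e1 - 2.00*e2 - 3.61*e3


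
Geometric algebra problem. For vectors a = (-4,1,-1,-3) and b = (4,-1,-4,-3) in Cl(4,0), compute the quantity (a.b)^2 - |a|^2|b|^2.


a . b = (-4)*4 + 1*(-1) + (-1)*(-4) + (-3)*(-3)
= -16 + (-1) + 4 + 9 = -4
|a|^2 = (-4)^2 + 1^2 + (-1)^2 + (-3)^2 = 27
|b|^2 = 4^2 + (-1)^2 + (-4)^2 + (-3)^2 = 42
(a.b)^2 = (-4)^2 = 16
|a|^2 * |b|^2 = 27 * 42 = 1134
Result = 16 - 1134 = -1118


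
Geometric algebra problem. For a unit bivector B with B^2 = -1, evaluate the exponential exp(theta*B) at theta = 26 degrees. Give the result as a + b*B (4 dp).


For a unit bivector B with B^2 = -1, the exponential series gives
e^(theta*B) = cos(theta) + sin(theta)*B (the GA analogue of Euler's formula).
theta = 26 degrees = 0.453786 rad
cos(26 deg) = 0.8988
sin(26 deg) = 0.4384
exp(theta*B) = 0.8988 + 0.4384*B


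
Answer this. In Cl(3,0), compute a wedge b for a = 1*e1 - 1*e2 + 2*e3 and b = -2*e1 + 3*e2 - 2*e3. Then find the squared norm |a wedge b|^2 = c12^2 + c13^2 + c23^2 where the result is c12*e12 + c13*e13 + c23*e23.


a wedge b = (a1*b2 - a2*b1)*e12 + (a1*b3 - a3*b1)*e13 + (a2*b3 - a3*b2)*e23
e12 coeff: 1*3 - (-1)*(-2) = 3 - 2 = 1
e13 coeff: 1*(-2) - 2*(-2) = -2 - (-4) = 2
e23 coeff: (-1)*(-2) - 2*3 = 2 - 6 = -4
|a wedge b|^2 = 1^2 + 2^2 + (-4)^2
= 1 + 4 + 16
= 21


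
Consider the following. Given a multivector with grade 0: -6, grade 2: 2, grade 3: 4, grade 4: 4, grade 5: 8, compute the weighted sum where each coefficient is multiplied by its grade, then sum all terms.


Grade-weighted sum = sum of grade_k * coefficient_k
0*(-6) = 0
2*2 = 4
3*4 = 12
4*4 = 16
5*8 = 40
Total = 0 + 4 + 12 + 16 + 40 = 72


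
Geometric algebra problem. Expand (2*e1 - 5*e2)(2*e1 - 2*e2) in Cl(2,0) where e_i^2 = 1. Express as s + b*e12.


Expand: (2*e1 - 5*e2)(2*e1 - 2*e2)
= 2*2*e1e1 + 2*(-2)*e1e2 + (-5)*2*e2e1 + (-5)*(-2)*e2e2
Using e1^2 = e2^2 = 1, e2e1 = -e1e2:
Scalar part s = 2*2 + (-5)*(-2) = 4 + 10 = 14
Bivector part b = 2*(-2) - (-5)*2 = -4 - (-10) = 6
uv = 14 + 6*e12


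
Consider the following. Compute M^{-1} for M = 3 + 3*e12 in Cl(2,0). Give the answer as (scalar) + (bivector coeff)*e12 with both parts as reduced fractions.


M = 3 + 3*e12, where e12^2 = -1.
Since M commutes with its reverse ~M = a - b*e12, M * ~M = a^2 - b^2*e12^2 = a^2 + b^2.
So M^{-1} = ~M / (a^2 + b^2) = (a - b*e12)/(a^2 + b^2).
a^2 + b^2 = 9 + 9 = 18
Scalar part = 3/18 = 1/6
Bivector coeff = -3/18 = -1/6
M^{-1} = 1/6 - 1/6*e12


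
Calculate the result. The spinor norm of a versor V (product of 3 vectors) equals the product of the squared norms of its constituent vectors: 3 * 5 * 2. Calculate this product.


Spinor norm N(V) = |v1|^2 * |v2|^2 * ... * |v3|^2
= 3 * 5 * 2
Running product: 3, 15, 30
N(V) = 30


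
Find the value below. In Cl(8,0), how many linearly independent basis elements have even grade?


Even subalgebra dimension = 2^(n-1)
n = 8 + 0 = 8
2^(8 - 1) = 2^7 = 128
Verification: sum of C(8,k) for even k = 1 + 28 + 70 + 28 + 1 = 128
Result = 128


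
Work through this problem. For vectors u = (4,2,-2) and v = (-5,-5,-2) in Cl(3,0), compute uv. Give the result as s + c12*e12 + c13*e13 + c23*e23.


In Cl(3,0): e_i^2 = 1, e_ie_j = -e_je_i for i != j.
Scalar part = u . v = 4*(-5) + 2*(-5) + (-2)*(-2)
= -20 + (-10) + 4 = -26
e12 coeff = 4*(-5) - 2*(-5) = -20 - (-10) = -10
e13 coeff = 4*(-2) - (-2)*(-5) = -8 - 10 = -18
e23 coeff = 2*(-2) - (-2)*(-5) = -4 - 10 = -14
uv = -26 - 10*e12 - 18*e13 - 14*e23


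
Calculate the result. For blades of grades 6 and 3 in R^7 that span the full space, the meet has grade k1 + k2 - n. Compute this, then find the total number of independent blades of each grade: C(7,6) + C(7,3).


Meet grade = grade(A) + grade(B) - n
= 6 + 3 - 7 = 2
C(7,6) = 7
C(7,3) = 35
dim_A + dim_B = 7 + 35 = 42


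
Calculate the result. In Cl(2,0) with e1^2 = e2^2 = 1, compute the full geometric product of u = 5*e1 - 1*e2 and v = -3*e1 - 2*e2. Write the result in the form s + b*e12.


Expand: (5*e1 - 1*e2)(-3*e1 - 2*e2)
= 5*(-3)*e1e1 + 5*(-2)*e1e2 + (-1)*(-3)*e2e1 + (-1)*(-2)*e2e2
Using e1^2 = e2^2 = 1, e2e1 = -e1e2:
Scalar part s = 5*(-3) + (-1)*(-2) = -15 + 2 = -13
Bivector part b = 5*(-2) - (-1)*(-3) = -10 - 3 = -13
uv = -13 - 13*e12


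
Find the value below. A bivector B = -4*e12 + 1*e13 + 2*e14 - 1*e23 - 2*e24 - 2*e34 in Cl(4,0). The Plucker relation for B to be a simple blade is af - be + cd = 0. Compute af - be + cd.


Plucker relation: af - be + cd
a*f = (-4)*(-2) = 8
b*e = 1*(-2) = -2
c*d = 2*(-1) = -2
af - be + cd = 8 - (-2) + (-2)
= 8


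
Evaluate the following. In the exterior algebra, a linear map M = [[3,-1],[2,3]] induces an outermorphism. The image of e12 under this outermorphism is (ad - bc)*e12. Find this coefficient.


The outermorphism of a linear map f sends e1^e2 to f(e1)^f(e2).
f(e1) = 3*e1 + 2*e2
f(e2) = -1*e1 + 3*e2
f(e1) ^ f(e2) = (3*e1 + 2*e2) ^ (-1*e1 + 3*e2)
= 3*3*e12 + 2*(-1)*e21
= (9 - (-2))*e12
= 11*e12
Coefficient = 11


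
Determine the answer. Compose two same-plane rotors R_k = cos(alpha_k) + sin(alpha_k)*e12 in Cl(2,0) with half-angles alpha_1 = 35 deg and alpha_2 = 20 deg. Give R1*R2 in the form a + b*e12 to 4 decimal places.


Same-plane rotors commute and their half-angles add:
R1*R2 = cos(a1 + a2) + sin(a1 + a2)*e12.
a1 + a2 = 35 + 20 = 55 deg
cos(55 deg) = 0.5736
sin(55 deg) = 0.8192
R1*R2 = 0.5736 + 0.8192*e12


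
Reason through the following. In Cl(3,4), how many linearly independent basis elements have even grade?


Even subalgebra dimension = 2^(n-1)
n = 3 + 4 = 7
2^(7 - 1) = 2^6 = 64
Verification: sum of C(7,k) for even k = 1 + 21 + 35 + 7 = 64
Result = 64


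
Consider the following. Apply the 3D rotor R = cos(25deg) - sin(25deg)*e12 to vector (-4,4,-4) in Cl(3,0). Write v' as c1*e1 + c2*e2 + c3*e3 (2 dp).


Rotor R = cos(25deg) - sin(25deg)*e12
Rotation angle theta = 2 * 25 = 50 degrees in the e12 plane (e1 -> e2).
The component perpendicular to the plane (e3) is invariant: v'_3 = v3 = -4.00
cos(50deg) = 0.6428, sin(50deg) = 0.7660
v'_1 = v1*cos(theta) - v2*sin(theta) = -4*0.6428 - 4*0.7660 = -5.64
v'_2 = v1*sin(theta) + v2*cos(theta) = -4*0.7660 + 4*0.6428 = -0.49
v' = -5.64*e1 - 0.49*e2 - 4.00*e3


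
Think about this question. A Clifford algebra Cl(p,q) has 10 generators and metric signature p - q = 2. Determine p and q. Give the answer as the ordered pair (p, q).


We need p + q = 10 and p - q = 2.
Adding: 2p = 10 + 2 = 12, so p = 6.
Then q = 10 - 6 = 4.
(p, q) = (6, 4)


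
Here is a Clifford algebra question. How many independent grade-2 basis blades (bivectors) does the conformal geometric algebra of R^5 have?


The conformal model of R^5 uses Cl(6,1) with m = 5 + 2 = 7 generators.
Number of grade-2 blades = C(m, 2) = C(7, 2)
= 7*6/2 = 21


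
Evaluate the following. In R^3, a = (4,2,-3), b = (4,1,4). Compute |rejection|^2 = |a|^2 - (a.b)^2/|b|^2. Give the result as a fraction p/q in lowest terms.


|a|^2 = 4^2 + 2^2 + (-3)^2 = 29
|b|^2 = 4^2 + 1^2 + 4^2 = 33
a . b = 4*4 + 2*1 + (-3)*4 = 6
(a.b)^2 = 6^2 = 36
|rej|^2 = 29 - 36/33
= (957 - 36)/33
= 921/33
In lowest terms: 307/11


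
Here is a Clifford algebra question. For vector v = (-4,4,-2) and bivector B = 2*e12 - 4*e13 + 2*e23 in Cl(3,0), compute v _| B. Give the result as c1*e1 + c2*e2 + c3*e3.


Left contraction v _| B = <vB>_1 (grade-1 part of the geometric product vB).
Using e1_|e12 = e2, e2_|e12 = -e1, e1_|e13 = e3, e3_|e13 = -e1, e2_|e23 = e3, e3_|e23 = -e2:
e1 coeff: -v2*b12 - v3*b13 = -(4)*(2) - (-2)*(-4) = -16
e2 coeff: v1*b12 - v3*b23 = (-4)*(2) - (-2)*(2) = -4
e3 coeff: v1*b13 + v2*b23 = (-4)*(-4) + (4)*(2) = 24
v _| B = -16*e1 - 4*e2 + 24*e3


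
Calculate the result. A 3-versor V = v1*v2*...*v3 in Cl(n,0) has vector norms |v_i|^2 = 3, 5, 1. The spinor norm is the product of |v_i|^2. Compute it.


Spinor norm N(V) = |v1|^2 * |v2|^2 * ... * |v3|^2
= 3 * 5 * 1
Running product: 3, 15, 15
N(V) = 15


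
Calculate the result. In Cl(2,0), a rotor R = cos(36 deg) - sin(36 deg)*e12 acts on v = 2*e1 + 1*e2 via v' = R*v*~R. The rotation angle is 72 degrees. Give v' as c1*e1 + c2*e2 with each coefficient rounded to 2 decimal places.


Rotor R = cos(36deg) - sin(36deg)*e12
Rotation angle theta = 2 * 36 = 72 degrees
v' = R*v*~R rotates v by theta.
cos(72deg) = 0.3090, sin(72deg) = 0.9511
v'_1 = 2*cos(72deg) - 1*sin(72deg)
= 2*0.3090 - 1*0.9511
= -0.33
v'_2 = 2*sin(72deg) + 1*cos(72deg)
= 2*0.9511 + 1*0.3090
= 2.21
v' = -0.33*e1 + 2.21*e2


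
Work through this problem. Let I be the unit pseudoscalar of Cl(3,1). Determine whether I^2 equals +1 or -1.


The pseudoscalar I = e1...e_n (product of all n generators) of Cl(p,q) satisfies I^2 = (-1)^(q + n(n-1)/2).
p = 3, q = 1, n = p + q = 4
n(n-1)/2 = 4 * 3 / 2 = 6
Exponent = q + n(n-1)/2 = 1 + 6 = 7
I^2 = (-1)^7 = -1


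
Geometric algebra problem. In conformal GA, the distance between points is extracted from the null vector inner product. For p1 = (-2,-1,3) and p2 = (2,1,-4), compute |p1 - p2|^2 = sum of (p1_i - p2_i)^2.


p1 - p2 = (-4, -2, 7)
|p1 - p2|^2 = (-4)^2 + (-2)^2 + 7^2
= 16 + 4 + 49
= 69


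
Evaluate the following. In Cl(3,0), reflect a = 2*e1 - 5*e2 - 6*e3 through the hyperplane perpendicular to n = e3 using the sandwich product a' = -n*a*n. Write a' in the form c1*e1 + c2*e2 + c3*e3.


Reflection formula: a' = -n*a*n, with n = e3 (unit vector, n^2 = 1).
For reflection through hyperplane perp to e3:
The component along e3 flips sign, others stay.
a = (2, -5, -6)
a' = (2, -5, 6)
a' = 2*e1 - 5*e2 + 6*e3


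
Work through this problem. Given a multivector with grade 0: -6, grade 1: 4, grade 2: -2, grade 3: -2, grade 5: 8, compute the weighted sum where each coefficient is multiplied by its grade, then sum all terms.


Grade-weighted sum = sum of grade_k * coefficient_k
0*(-6) = 0
1*4 = 4
2*(-2) = -4
3*(-2) = -6
5*8 = 40
Total = 0 + 4 + (-4) + (-6) + 40 = 34


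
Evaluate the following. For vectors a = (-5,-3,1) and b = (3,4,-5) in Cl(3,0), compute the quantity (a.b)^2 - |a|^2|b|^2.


a . b = (-5)*3 + (-3)*4 + 1*(-5)
= -15 + (-12) + (-5) = -32
|a|^2 = (-5)^2 + (-3)^2 + 1^2 = 35
|b|^2 = 3^2 + 4^2 + (-5)^2 = 50
(a.b)^2 = (-32)^2 = 1024
|a|^2 * |b|^2 = 35 * 50 = 1750
Result = 1024 - 1750 = -726


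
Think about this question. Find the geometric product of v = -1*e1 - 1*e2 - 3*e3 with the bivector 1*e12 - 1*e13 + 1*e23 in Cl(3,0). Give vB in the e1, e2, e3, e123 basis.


vB has grade-1 (vector) and grade-3 (trivector) parts: vB = (v _| B) + (v ^ B).
Vector part <vB>_1:
  e1: -v2*b12 - v3*b13 = -(-1)*(1) - (-3)*(-1) = -2
  e2: v1*b12 - v3*b23 = (-1)*(1) - (-3)*(1) = 2
  e3: v1*b13 + v2*b23 = (-1)*(-1) + (-1)*(1) = 0
Trivector part <vB>_3:
  e123: v1*b23 - v2*b13 + v3*b12 = (-1)*(1) - (-1)*(-1) + (-3)*(1) = -5
vB = -2*e1 + 2*e2 + 0*e3 - 5*e123


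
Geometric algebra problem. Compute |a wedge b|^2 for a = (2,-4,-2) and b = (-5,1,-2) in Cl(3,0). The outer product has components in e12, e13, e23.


a wedge b = (a1*b2 - a2*b1)*e12 + (a1*b3 - a3*b1)*e13 + (a2*b3 - a3*b2)*e23
e12 coeff: 2*1 - (-4)*(-5) = 2 - 20 = -18
e13 coeff: 2*(-2) - (-2)*(-5) = -4 - 10 = -14
e23 coeff: (-4)*(-2) - (-2)*1 = 8 - (-2) = 10
|a wedge b|^2 = (-18)^2 + (-14)^2 + 10^2
= 324 + 196 + 100
= 620


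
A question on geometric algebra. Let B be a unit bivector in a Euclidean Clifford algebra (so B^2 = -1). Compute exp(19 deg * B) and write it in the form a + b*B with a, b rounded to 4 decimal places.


For a unit bivector B with B^2 = -1, the exponential series gives
e^(theta*B) = cos(theta) + sin(theta)*B (the GA analogue of Euler's formula).
theta = 19 degrees = 0.331613 rad
cos(19 deg) = 0.9455
sin(19 deg) = 0.3256
exp(theta*B) = 0.9455 + 0.3256*B


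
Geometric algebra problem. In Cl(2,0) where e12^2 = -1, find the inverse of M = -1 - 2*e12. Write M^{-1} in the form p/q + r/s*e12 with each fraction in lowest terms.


M = -1 - 2*e12, where e12^2 = -1.
Since M commutes with its reverse ~M = a - b*e12, M * ~M = a^2 - b^2*e12^2 = a^2 + b^2.
So M^{-1} = ~M / (a^2 + b^2) = (a - b*e12)/(a^2 + b^2).
a^2 + b^2 = 1 + 4 = 5
Scalar part = -1/5 = -1/5
Bivector coeff = 2/5 = 2/5
M^{-1} = -1/5 + 2/5*e12


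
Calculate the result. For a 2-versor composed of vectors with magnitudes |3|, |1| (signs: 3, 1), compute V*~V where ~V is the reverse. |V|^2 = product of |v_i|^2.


Each vector v_i has |v_i|^2 = s_i^2
Squared scales: 3^2 = 9, 1^2 = 1
|V|^2 = 9 * 1
= 9


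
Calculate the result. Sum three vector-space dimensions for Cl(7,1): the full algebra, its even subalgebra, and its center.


n = 7 + 1 = 8
Total dim = 2^8 = 256
Even subalgebra dim = 2^7 = 128
n is even, so center dim = 1
Sum = 256 + 128 + 1 = 385


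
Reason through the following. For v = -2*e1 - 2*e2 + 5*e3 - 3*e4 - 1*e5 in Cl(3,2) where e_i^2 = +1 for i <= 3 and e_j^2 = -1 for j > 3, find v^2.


v^2 = sum of c_i^2 * e_i^2
Positive signature terms (e_i^2 = +1): (-2)^2 + (-2)^2 + 5^2 = 33
Negative signature terms (e_j^2 = -1): (-3)^2 + (-1)^2 = 10
v^2 = 33 - 10 = 23


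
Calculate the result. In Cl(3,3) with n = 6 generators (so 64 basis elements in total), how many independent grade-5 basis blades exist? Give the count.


Number of grade-k basis blades in Cl(p,q) with n = p + q is C(n, k).
n = 3 + 3 = 6
C(6, 5) = 6! / (5! * 1!)
= 720 / (120 * 1)
= 6


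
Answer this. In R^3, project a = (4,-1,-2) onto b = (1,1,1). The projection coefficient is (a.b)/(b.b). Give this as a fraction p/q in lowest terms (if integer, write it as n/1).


Projection coefficient = (a . b) / (b . b)
a . b = 4*1 + (-1)*1 + (-2)*1
= 4 + (-1) + (-2) = 1
b . b = 1^2 + 1^2 + 1^2
= 1 + 1 + 1 = 3
Coefficient = 1/3
In lowest terms: 1/3


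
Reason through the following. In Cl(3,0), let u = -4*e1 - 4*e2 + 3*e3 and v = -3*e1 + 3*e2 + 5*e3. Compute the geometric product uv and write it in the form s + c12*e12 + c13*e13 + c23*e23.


In Cl(3,0): e_i^2 = 1, e_ie_j = -e_je_i for i != j.
Scalar part = u . v = (-4)*(-3) + (-4)*3 + 3*5
= 12 + (-12) + 15 = 15
e12 coeff = (-4)*3 - (-4)*(-3) = -12 - 12 = -24
e13 coeff = (-4)*5 - 3*(-3) = -20 - (-9) = -11
e23 coeff = (-4)*5 - 3*3 = -20 - 9 = -29
uv = 15 - 24*e12 - 11*e13 - 29*e23


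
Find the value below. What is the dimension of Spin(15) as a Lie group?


Spin(n) double-covers SO(n); both have Lie algebra so(n) of dimension n(n-1)/2.
n = 15
n(n-1) = 15 * 14 = 210
dim Spin(15) = 210/2 = 105


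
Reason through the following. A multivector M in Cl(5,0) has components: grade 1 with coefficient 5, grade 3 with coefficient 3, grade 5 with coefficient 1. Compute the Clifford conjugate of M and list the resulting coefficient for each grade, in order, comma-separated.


Clifford conjugate sign for grade k: (-1)^(k(k+1)/2)
Grade 1: (-1)^(1*2/2) = (-1)^1 = -1, coeff 5 -> -5
Grade 3: (-1)^(3*4/2) = (-1)^6 = 1, coeff 3 -> 3
Grade 5: (-1)^(5*6/2) = (-1)^15 = -1, coeff 1 -> -1
Conjugated coefficients: -5, 3, -1


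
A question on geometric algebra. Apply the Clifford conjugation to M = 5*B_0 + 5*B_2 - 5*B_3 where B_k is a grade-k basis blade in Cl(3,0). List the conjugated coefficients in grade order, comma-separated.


Clifford conjugate sign for grade k: (-1)^(k(k+1)/2)
Grade 0: (-1)^(0*1/2) = (-1)^0 = 1, coeff 5 -> 5
Grade 2: (-1)^(2*3/2) = (-1)^3 = -1, coeff 5 -> -5
Grade 3: (-1)^(3*4/2) = (-1)^6 = 1, coeff -5 -> -5
Conjugated coefficients: 5, -5, -5


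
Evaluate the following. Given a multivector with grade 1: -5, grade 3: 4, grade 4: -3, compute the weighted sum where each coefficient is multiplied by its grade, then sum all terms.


Grade-weighted sum = sum of grade_k * coefficient_k
1*(-5) = -5
3*4 = 12
4*(-3) = -12
Total = -5 + 12 + (-12) = -5


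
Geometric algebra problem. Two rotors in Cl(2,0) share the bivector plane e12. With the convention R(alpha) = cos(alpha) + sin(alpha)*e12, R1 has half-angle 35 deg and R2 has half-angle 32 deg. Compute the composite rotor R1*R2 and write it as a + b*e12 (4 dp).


Same-plane rotors commute and their half-angles add:
R1*R2 = cos(a1 + a2) + sin(a1 + a2)*e12.
a1 + a2 = 35 + 32 = 67 deg
cos(67 deg) = 0.3907
sin(67 deg) = 0.9205
R1*R2 = 0.3907 + 0.9205*e12


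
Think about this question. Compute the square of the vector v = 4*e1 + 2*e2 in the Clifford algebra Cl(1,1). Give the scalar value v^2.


v^2 = sum of c_i^2 * e_i^2
Positive signature terms (e_i^2 = +1): 4^2 = 16
Negative signature terms (e_j^2 = -1): 2^2 = 4
v^2 = 16 - 4 = 12


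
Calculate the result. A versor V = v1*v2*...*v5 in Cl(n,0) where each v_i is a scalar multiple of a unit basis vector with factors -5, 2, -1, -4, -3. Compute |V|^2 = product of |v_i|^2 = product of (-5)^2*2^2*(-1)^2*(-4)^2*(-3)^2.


Each vector v_i has |v_i|^2 = s_i^2
Squared scales: (-5)^2 = 25, 2^2 = 4, (-1)^2 = 1, (-4)^2 = 16, (-3)^2 = 9
|V|^2 = 25 * 4 * 1 * 16 * 9
= 14400
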